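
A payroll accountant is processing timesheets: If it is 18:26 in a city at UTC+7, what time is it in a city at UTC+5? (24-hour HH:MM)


Local time: 18:26 at UTC+7 (offset 7h)
Target zone: UTC+5 (offset 5h)
Difference: 5 - (7) = -2 hours
Calculation: 18 + (-2) = 16
Result: 16:26

16:26


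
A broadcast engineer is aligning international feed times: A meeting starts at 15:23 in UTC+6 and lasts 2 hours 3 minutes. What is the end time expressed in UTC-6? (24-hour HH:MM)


Start: 15:23 in UTC+6
Step 1 - add duration:
  minutes: 23 + 3 = 26
  hours: 15 + 2 + 0 = 17
  end in UTC+6: 17:26
Step 2 - convert UTC+6 -> UTC-6:
  offset difference: -6 - (6) = -12 hours
  17 + (-12) = 5 -> mod 24 = 5
Result: 05:26 in UTC-6

05:26


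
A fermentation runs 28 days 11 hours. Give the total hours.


Days: 28
Extra hours: 11
Hours per day: 24
Days to hours: 28 x 24 = 672
Total: 672 + 11 = 683

683


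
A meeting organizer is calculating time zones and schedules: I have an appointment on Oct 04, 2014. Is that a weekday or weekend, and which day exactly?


Date: 2014-10-04
January 1, 2014 is a Wednesday
Day of year: 277
Offset from Jan 1: 276 days
276 mod 7 = 3
Result: Saturday

Saturday


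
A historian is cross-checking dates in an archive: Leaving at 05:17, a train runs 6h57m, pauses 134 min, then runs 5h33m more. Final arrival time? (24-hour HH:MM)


Depart: 05:17
Leg 1: +417 min -> 12:14
Layover: +134 min -> 14:28
Leg 2: +333 min -> 20:01
Total travel: 884 minutes = 14h 44m
Arrival: 20:01

20:01


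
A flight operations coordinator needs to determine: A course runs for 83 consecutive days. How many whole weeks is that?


Total days: 83
Days per week: 7
Division: 83 / 7 = 11 remainder 6
Complete weeks: 11
Remaining days: 6

11


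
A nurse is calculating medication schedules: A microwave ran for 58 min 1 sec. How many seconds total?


Minutes: 58
Extra seconds: 1
Seconds per minute: 60
Minutes to seconds: 58 x 60 = 3480
Total: 3480 + 1 = 3481

3481


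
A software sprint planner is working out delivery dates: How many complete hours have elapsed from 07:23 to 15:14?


Start: 07:23
End: 15:14
Hour difference: 15 - 7 = 8 hours
Minute difference: 14 - 23 = -9 minutes
Total minutes: 471
Complete hours: 471 / 60 = 7 (remainder 51)

7


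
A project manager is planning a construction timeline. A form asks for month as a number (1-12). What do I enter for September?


Calendar month order:
8. August
9. September <--
10. October
September is month number 9

9


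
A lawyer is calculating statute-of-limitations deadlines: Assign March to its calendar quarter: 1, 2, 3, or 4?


Month: March (month 3)
Q1: January-March (months 1-3)
Q2: April-June (months 4-6)
Q3: July-September (months 7-9)
Q4: October-December (months 10-12)
Month 3 falls in Q1

1


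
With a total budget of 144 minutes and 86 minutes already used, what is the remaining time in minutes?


Total budget: 144 minutes
Time used: 86 minutes
Remaining: 144 - 86 = 58 minutes
Percent used: 59.7%
Percent remaining: 40.3%

58


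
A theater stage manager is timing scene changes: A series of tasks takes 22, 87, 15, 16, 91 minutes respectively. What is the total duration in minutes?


Durations: 22, 87, 15, 16, 91
Running sum: 22
+ 87 = 109
+ 15 = 124
+ 16 = 140
+ 91 = 231
Total duration: 231 minutes
That is 3 hours and 51 minutes

231


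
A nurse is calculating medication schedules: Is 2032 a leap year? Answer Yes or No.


Year: 2032
Divisible by 4? 2032 / 4 = 508.0 -> Yes
Divisible by 100? 2032 / 100 = 20.32 -> No
Divisible by 4 but not 100, so it IS a leap year

Yes


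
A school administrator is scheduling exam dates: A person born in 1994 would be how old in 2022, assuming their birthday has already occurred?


Birth year: 1994
Current year: 2022
Age = current year - birth year
Age = 2022 - 1994 = 28

28


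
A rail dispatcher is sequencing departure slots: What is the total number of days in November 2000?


Month: November
Year: 2000
November is a 30-day month
Total: 30 days

30


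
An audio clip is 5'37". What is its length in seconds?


Minutes: 5
Seconds: 37
Convert minutes to seconds: 5 x 60 = 300
Add remaining seconds: 300 + 37 = 337

337


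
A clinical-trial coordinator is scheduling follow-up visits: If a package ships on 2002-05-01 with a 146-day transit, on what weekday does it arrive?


Start: 2002-05-01 (Wednesday)
Step 1 - find target date: add 146 days
  2002-05-01 + 146 days = 2002-09-24
Step 2 - day of week:
  146 mod 7 = 6
  Wednesday + 6 days -> Tuesday
Result: Tuesday (2002-09-24)

Tuesday


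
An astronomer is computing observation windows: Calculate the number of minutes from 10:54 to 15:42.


Start time: 10:54 = 654 minutes from midnight
End time: 15:42 = 942 minutes from midnight
Difference: 942 - 654 = 288 minutes
That is 4 hours and 48 minutes

288


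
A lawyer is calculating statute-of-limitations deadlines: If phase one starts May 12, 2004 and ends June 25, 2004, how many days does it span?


Start date: 2004-05-12
End date: 2004-06-25
May 2004: +20 days
Jun 2004: +24 days
Total: 44 days

44


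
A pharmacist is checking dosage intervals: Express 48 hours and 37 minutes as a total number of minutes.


Hours: 48
Extra minutes: 37
Minutes per hour: 60
Hours to minutes: 48 x 60 = 2880
Total: 2880 + 37 = 2917

2917


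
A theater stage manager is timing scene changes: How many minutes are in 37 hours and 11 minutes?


Hours: 37
Minutes: 11
Convert hours to minutes: 37 x 60 = 2220
Add remaining minutes: 2220 + 11 = 2231

2231


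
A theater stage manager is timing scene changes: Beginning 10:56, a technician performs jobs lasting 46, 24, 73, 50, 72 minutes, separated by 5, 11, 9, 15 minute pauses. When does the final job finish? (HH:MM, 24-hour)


Start: 10:56 = 656 min from midnight
  after task 1 (46 min): 11:42
  after break (5 min): 11:47
  after task 2 (24 min): 12:11
  after break (11 min): 12:22
  after task 3 (73 min): 13:35
  after break (9 min): 13:44
  after task 4 (50 min): 14:34
  after break (15 min): 14:49
  after task 5 (72 min): 16:01
Total elapsed: 305 minutes
End time: 16:01

16:01


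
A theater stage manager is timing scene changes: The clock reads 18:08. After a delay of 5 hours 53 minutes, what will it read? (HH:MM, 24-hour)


Start time: 18:08
Adding: 5 hours 53 minutes
Minutes: 8 + 53 = 61
Minute overflow: 61 >= 60, so carry 1 hour, minutes = 1
Hours: 18 + 5 + 1 = 24
Hour wraparound: 24 mod 24 = 0
Result: 00:01

00:01


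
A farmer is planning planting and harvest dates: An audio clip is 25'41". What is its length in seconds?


Minutes: 25
Seconds: 41
Convert minutes to seconds: 25 x 60 = 1500
Add remaining seconds: 1500 + 41 = 1541

1541


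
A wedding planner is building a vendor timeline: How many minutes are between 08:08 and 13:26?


Start time: 08:08 = 488 minutes from midnight
End time: 13:26 = 806 minutes from midnight
Difference: 806 - 488 = 318 minutes
That is 5 hours and 18 minutes

318


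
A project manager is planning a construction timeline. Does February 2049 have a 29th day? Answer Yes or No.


Year: 2049
Divisible by 4? 2049 / 4 = 512.25 -> No
Not divisible by 4, so NOT a leap year

No


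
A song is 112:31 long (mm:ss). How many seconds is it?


Minutes: 112
Extra seconds: 31
Seconds per minute: 60
Minutes to seconds: 112 x 60 = 6720
Total: 6720 + 31 = 6751

6751


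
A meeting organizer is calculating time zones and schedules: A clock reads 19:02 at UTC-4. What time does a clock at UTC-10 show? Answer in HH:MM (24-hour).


Local time: 19:02 at UTC-4 (offset -4h)
Target zone: UTC-10 (offset -10h)
Difference: -10 - (-4) = -6 hours
Calculation: 19 + (-6) = 13
Result: 13:02

13:02


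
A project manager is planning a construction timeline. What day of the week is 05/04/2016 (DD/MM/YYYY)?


Date: 2016-04-05
January 1, 2016 is a Friday
Day of year: 96
Offset from Jan 1: 95 days
95 mod 7 = 4
Result: Tuesday

Tuesday


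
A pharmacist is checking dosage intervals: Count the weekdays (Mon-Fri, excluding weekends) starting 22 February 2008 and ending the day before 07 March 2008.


Start: 2008-02-22 (Friday)
End (exclusive): 2008-03-07 (Friday)
Total calendar days: 14
Full weeks: 14 // 7 = 2 -> 10 weekdays
Remaining 0 days starting on Friday:
Total business days: 10 + 0 = 10

10


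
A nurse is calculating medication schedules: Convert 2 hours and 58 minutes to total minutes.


Hours: 2
Extra minutes: 58
Minutes per hour: 60
Hours to minutes: 2 x 60 = 120
Total: 120 + 58 = 178

178


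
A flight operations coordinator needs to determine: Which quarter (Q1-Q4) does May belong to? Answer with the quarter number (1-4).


Month: May (month 5)
Q1: January-March (months 1-3)
Q2: April-June (months 4-6)
Q3: July-September (months 7-9)
Q4: October-December (months 10-12)
Month 5 falls in Q2

2


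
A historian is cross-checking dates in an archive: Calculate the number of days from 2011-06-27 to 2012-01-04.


Start date: 2011-06-27
End date: 2012-01-04
Jun 2011: +4 days
Jul 2011: +31 days
Aug 2011: +31 days
... (5 more months)
Total: 191 days

191


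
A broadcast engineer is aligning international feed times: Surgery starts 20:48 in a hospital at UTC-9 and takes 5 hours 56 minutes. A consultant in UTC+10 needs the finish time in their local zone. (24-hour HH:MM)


Start: 20:48 in UTC-9
Step 1 - add duration:
  minutes: 48 + 56 = 104 (carry 1h)
  hours: 20 + 5 + 1 = 26
  end in UTC-9: 02:44
Step 2 - convert UTC-9 -> UTC+10:
  offset difference: 10 - (-9) = 19 hours
  2 + (19) = 21 -> mod 24 = 21
Result: 21:44 in UTC+10

21:44


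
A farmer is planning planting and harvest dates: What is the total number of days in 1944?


Year: 1944
Check leap year rules:
Divisible by 4? Yes
Divisible by 100? No
1944 is a leap year
Days: 366

366


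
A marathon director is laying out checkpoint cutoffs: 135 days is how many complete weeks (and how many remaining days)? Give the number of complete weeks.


Total days: 135
Days per week: 7
Division: 135 / 7 = 19 remainder 2
Complete weeks: 19
Remaining days: 2

19


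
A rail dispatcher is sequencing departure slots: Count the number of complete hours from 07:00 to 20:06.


Start: 07:00
End: 20:06
Hour difference: 20 - 7 = 13 hours
Minute difference: 6 - 0 = 6 minutes
Total minutes: 786
Complete hours: 786 / 60 = 13 (remainder 6)

13


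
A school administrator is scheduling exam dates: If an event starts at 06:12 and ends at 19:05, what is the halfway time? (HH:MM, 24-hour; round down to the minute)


Start time: 06:12 = 372 minutes from midnight
End time: 19:05 = 1145 minutes from midnight
Sum: 372 + 1145 = 1517
Midpoint: 1517 / 2 = 758 minutes
Convert: 758 / 60 = 12 hours, 38 minutes
Result: 12:38

12:38


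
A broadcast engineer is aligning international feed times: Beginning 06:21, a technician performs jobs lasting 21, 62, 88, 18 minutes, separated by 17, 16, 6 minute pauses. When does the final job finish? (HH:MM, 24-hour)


Start: 06:21 = 381 min from midnight
  after task 1 (21 min): 06:42
  after break (17 min): 06:59
  after task 2 (62 min): 08:01
  after break (16 min): 08:17
  after task 3 (88 min): 09:45
  after break (6 min): 09:51
  after task 4 (18 min): 10:09
Total elapsed: 228 minutes
End time: 10:09

10:09


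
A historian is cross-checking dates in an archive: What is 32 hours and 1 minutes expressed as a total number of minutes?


Hours: 32
Minutes: 1
Convert hours to minutes: 32 x 60 = 1920
Add remaining minutes: 1920 + 1 = 1921

1921


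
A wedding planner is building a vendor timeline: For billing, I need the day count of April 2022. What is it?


Month: April
Year: 2022
April is a 30-day month
Total: 30 days

30


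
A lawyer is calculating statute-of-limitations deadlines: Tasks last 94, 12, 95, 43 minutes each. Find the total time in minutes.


Durations: 94, 12, 95, 43
Running sum: 94
+ 12 = 106
+ 95 = 201
+ 43 = 244
Total duration: 244 minutes
That is 4 hours and 4 minutes

244


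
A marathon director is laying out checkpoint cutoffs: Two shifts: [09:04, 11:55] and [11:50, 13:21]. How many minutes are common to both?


Interval A: [544, 715] minutes from midnight
Interval B: [710, 801] minutes from midnight
Overlap start = max(544, 710) = 710
Overlap end = min(715, 801) = 715
Overlap = 715 - 710 = 5 minutes

5


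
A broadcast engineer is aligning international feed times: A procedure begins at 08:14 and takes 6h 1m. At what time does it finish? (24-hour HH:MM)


Start time: 08:14
Adding: 6 hours 1 minutes
Minutes: 14 + 1 = 15
Hours: 8 + 6 + 0 = 14
Result: 14:15

14:15


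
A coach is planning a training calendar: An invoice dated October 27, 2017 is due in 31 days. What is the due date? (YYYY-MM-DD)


Start: 2017-10-27
Adding 31 days
Days remaining in October: 4
After October: 27 days still to add
November 2017 has 30 days, need 27
Result: 2017-11-27

2017-11-27


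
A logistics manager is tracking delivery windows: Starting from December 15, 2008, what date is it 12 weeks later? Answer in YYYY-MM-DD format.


Start: 2008-12-15
Weeks to add: 12
Convert to days: 12 x 7 = 84 days
Add 84 days to 2008-12-15
Result: 2009-03-09

2009-03-09


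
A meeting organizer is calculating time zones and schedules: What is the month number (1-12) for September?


Calendar month order:
8. August
9. September <--
10. October
September is month number 9

9


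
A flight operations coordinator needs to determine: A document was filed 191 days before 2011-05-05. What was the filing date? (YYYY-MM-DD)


Start: 2011-05-05
Subtracting 191 days
Days already passed in May: 5
After going back through May: 186 more days to subtract
April 2011: 30 days, 156 remaining
March 2011: 31 days, 125 remaining
February 2011: 28 days, 97 remaining
January 2011: 31 days, 66 remaining
Result: 2010-10-26

2010-10-26


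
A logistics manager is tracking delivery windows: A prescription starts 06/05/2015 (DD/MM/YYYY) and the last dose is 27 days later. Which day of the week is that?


Start: 2015-05-06 (Wednesday)
Step 1 - find target date: add 27 days
  2015-05-06 + 27 days = 2015-06-02
Step 2 - day of week:
  27 mod 7 = 6
  Wednesday + 6 days -> Tuesday
Result: Tuesday (2015-06-02)

Tuesday


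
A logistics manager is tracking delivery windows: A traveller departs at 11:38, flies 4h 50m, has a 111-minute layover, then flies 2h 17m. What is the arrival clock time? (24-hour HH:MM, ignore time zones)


Depart: 11:38
Leg 1: +290 min -> 16:28
Layover: +111 min -> 18:19
Leg 2: +137 min -> 20:36
Total travel: 538 minutes = 8h 58m
Arrival: 20:36

20:36


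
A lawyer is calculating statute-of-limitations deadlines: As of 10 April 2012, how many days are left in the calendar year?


Start: April 10, 2012
End: December 31, 2012
Days left in April: 20
May: 31
June: 30
July: 31
August: 31
... plus remaining months
Sum of remaining months: 245
Total: 20 + 245 = 265

265


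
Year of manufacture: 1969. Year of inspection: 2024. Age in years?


Birth year: 1969
Current year: 2024
Age = current year - birth year
Age = 2024 - 1969 = 55

55


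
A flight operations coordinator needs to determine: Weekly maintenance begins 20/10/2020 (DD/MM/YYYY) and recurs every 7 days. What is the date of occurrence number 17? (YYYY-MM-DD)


First occurrence: 2020-10-20 (occurrence 1)
Each occurrence is 7 days after the previous.
Occurrence 17 is 16 weeks after the first.
16 weeks = 112 days
2020-10-20 + 112 days = 2021-02-09

2021-02-09


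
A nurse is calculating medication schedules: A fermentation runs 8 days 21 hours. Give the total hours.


Days: 8
Extra hours: 21
Hours per day: 24
Days to hours: 8 x 24 = 192
Total: 192 + 21 = 213

213


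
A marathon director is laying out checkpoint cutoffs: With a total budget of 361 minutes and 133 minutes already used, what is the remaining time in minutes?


Total budget: 361 minutes
Time used: 133 minutes
Remaining: 361 - 133 = 228 minutes
Percent used: 36.8%
Percent remaining: 63.2%

228


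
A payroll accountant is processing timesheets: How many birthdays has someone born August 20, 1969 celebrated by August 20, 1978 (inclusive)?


Birth: 1969-08-20
Reference: 1978-08-20
Year difference: 1978 - 1969 = 9
Has birthday (08-20) occurred by 08-20? Yes
Age in full years: 9

9


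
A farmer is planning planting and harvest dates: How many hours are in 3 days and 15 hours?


Days: 3
Extra hours: 15
Hours per day: 24
Days to hours: 3 x 24 = 72
Total: 72 + 15 = 87

87


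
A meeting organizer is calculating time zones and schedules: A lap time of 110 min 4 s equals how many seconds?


Minutes: 110
Seconds: 4
Convert minutes to seconds: 110 x 60 = 6600
Add remaining seconds: 6600 + 4 = 6604

6604


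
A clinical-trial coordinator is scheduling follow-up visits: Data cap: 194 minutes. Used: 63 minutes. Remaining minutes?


Total budget: 194 minutes
Time used: 63 minutes
Remaining: 194 - 63 = 131 minutes
Percent used: 32.5%
Percent remaining: 67.5%

131


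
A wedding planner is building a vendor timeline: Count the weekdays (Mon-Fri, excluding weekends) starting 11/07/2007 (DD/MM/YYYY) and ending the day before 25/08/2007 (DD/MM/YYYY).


Start: 2007-07-11 (Wednesday)
End (exclusive): 2007-08-25 (Saturday)
Total calendar days: 45
Full weeks: 45 // 7 = 6 -> 30 weekdays
Remaining 3 days starting on Wednesday:
  Wed(w), Thu(w), Fri(w) -> 3 weekdays
Total business days: 30 + 3 = 33

33


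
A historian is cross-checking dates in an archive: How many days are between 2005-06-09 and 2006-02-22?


Start date: 2005-06-09
End date: 2006-02-22
Jun 2005: +22 days
Jul 2005: +31 days
Aug 2005: +31 days
... (6 more months)
Total: 258 days

258


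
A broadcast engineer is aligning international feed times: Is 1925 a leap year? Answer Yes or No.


Year: 1925
Divisible by 4? 1925 / 4 = 481.25 -> No
Not divisible by 4, so NOT a leap year

No


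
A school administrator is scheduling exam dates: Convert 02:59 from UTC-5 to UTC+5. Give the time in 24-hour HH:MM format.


Local time: 02:59 at UTC-5 (offset -5h)
Target zone: UTC+5 (offset 5h)
Difference: 5 - (-5) = 10 hours
Calculation: 2 + (10) = 12
Result: 12:59

12:59


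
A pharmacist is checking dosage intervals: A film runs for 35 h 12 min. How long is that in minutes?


Hours: 35
Minutes: 12
Convert hours to minutes: 35 x 60 = 2100
Add remaining minutes: 2100 + 12 = 2112

2112


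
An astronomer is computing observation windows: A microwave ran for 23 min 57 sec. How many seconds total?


Minutes: 23
Extra seconds: 57
Seconds per minute: 60
Minutes to seconds: 23 x 60 = 1380
Total: 1380 + 57 = 1437

1437


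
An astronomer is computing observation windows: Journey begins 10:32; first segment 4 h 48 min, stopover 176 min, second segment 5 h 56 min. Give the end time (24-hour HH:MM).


Depart: 10:32
Leg 1: +288 min -> 15:20
Layover: +176 min -> 18:16
Leg 2: +356 min -> 00:12
Total travel: 820 minutes = 13h 40m
Arrival: 00:12

00:12


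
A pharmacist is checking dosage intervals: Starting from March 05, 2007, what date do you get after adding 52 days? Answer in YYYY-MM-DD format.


Start: 2007-03-05
Adding 52 days
Days remaining in March: 26
After March: 26 days still to add
April 2007 has 30 days, need 26
Result: 2007-04-26

2007-04-26


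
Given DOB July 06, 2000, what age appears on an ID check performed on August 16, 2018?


Birth: 2000-07-06
Reference: 2018-08-16
Year difference: 2018 - 2000 = 18
Has birthday (07-06) occurred by 08-16? Yes
Age in full years: 18

18


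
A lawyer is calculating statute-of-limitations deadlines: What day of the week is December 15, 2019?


Date: 2019-12-15
January 1, 2019 is a Tuesday
Day of year: 349
Offset from Jan 1: 348 days
348 mod 7 = 5
Result: Sunday

Sunday


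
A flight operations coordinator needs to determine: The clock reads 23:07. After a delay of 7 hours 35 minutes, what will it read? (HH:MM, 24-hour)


Start time: 23:07
Adding: 7 hours 35 minutes
Minutes: 7 + 35 = 42
Hours: 23 + 7 + 0 = 30
Hour wraparound: 30 mod 24 = 6
Result: 06:42

06:42


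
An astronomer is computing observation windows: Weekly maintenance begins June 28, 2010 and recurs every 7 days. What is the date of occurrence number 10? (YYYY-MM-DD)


First occurrence: 2010-06-28 (occurrence 1)
Each occurrence is 7 days after the previous.
Occurrence 10 is 9 weeks after the first.
9 weeks = 63 days
2010-06-28 + 63 days = 2010-08-30

2010-08-30


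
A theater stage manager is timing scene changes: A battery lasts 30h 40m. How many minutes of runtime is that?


Hours: 30
Extra minutes: 40
Minutes per hour: 60
Hours to minutes: 30 x 60 = 1800
Total: 1800 + 40 = 1840

1840


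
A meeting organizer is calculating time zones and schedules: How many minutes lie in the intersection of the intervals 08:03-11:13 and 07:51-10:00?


Interval A: [483, 673] minutes from midnight
Interval B: [471, 600] minutes from midnight
Overlap start = max(483, 471) = 483
Overlap end = min(673, 600) = 600
Overlap = 600 - 483 = 117 minutes

117


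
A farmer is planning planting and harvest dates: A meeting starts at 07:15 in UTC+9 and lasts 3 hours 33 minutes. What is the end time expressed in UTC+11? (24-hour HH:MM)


Start: 07:15 in UTC+9
Step 1 - add duration:
  minutes: 15 + 33 = 48
  hours: 7 + 3 + 0 = 10
  end in UTC+9: 10:48
Step 2 - convert UTC+9 -> UTC+11:
  offset difference: 11 - (9) = 2 hours
  10 + (2) = 12 -> mod 24 = 12
Result: 12:48 in UTC+11

12:48


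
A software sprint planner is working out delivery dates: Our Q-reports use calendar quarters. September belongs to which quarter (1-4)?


Month: September (month 9)
Q1: January-March (months 1-3)
Q2: April-June (months 4-6)
Q3: July-September (months 7-9)
Q4: October-December (months 10-12)
Month 9 falls in Q3

3


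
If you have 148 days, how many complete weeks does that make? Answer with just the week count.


Total days: 148
Days per week: 7
Division: 148 / 7 = 21 remainder 1
Complete weeks: 21
Remaining days: 1

21


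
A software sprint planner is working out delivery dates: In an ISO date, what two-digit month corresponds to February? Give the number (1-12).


Calendar month order:
1. January
2. February <--
3. March
February is month number 2

2


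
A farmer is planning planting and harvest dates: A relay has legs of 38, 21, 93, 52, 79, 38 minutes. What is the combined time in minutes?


Durations: 38, 21, 93, 52, 79, 38
Running sum: 38
+ 21 = 59
+ 93 = 152
+ 52 = 204
+ 79 = 283
+ 38 = 321
Total duration: 321 minutes
That is 5 hours and 21 minutes

321


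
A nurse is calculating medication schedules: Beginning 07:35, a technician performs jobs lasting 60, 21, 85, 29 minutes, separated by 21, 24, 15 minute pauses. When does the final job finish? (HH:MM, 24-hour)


Start: 07:35 = 455 min from midnight
  after task 1 (60 min): 08:35
  after break (21 min): 08:56
  after task 2 (21 min): 09:17
  after break (24 min): 09:41
  after task 3 (85 min): 11:06
  after break (15 min): 11:21
  after task 4 (29 min): 11:50
Total elapsed: 255 minutes
End time: 11:50

11:50


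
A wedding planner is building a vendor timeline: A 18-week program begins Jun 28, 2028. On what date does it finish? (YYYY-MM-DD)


Start: 2028-06-28
Weeks to add: 18
Convert to days: 18 x 7 = 126 days
Add 126 days to 2028-06-28
Result: 2028-11-01

2028-11-01


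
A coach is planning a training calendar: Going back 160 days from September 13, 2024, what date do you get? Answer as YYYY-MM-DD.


Start: 2024-09-13
Subtracting 160 days
Days already passed in September: 13
After going back through September: 147 more days to subtract
August 2024: 31 days, 116 remaining
July 2024: 31 days, 85 remaining
June 2024: 30 days, 55 remaining
May 2024: 31 days, 24 remaining
Result: 2024-04-06

2024-04-06


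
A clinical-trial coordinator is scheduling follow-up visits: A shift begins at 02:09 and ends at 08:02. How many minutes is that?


Start time: 02:09 = 129 minutes from midnight
End time: 08:02 = 482 minutes from midnight
Difference: 482 - 129 = 353 minutes
That is 5 hours and 53 minutes

353


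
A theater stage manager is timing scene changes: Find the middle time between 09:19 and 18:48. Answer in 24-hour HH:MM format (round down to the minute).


Start time: 09:19 = 559 minutes from midnight
End time: 18:48 = 1128 minutes from midnight
Sum: 559 + 1128 = 1687
Midpoint: 1687 / 2 = 843 minutes
Convert: 843 / 60 = 14 hours, 3 minutes
Result: 14:03

14:03


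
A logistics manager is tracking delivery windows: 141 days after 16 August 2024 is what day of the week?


Start: 2024-08-16 (Friday)
Step 1 - find target date: add 141 days
  2024-08-16 + 141 days = 2025-01-04
Step 2 - day of week:
  141 mod 7 = 1
  Friday + 1 days -> Saturday
Result: Saturday (2025-01-04)

Saturday


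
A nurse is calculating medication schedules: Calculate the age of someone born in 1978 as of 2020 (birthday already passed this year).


Birth year: 1978
Current year: 2020
Age = current year - birth year
Age = 2020 - 1978 = 42

42


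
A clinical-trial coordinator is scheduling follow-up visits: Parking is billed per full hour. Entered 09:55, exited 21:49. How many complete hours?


Start: 09:55
End: 21:49
Hour difference: 21 - 9 = 12 hours
Minute difference: 49 - 55 = -6 minutes
Total minutes: 714
Complete hours: 714 / 60 = 11 (remainder 54)

11


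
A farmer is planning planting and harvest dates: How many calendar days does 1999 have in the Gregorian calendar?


Year: 1999
Check leap year rules:
Divisible by 4? No
1999 is not a leap year
Days: 365

365


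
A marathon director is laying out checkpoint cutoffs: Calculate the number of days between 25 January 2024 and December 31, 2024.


Start: January 25, 2024
End: December 31, 2024
Days left in January: 6
February: 29
March: 31
April: 30
May: 31
... plus remaining months
Sum of remaining months: 335
Total: 6 + 335 = 341

341


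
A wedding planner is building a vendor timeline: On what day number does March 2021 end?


Month: March
Year: 2021
March is a 31-day month
Total: 31 days

31


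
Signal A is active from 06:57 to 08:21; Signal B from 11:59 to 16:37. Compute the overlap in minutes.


Interval A: [417, 501] minutes from midnight
Interval B: [719, 997] minutes from midnight
Overlap start = max(417, 719) = 719
Overlap end = min(501, 997) = 501
End <= start, so the intervals do not overlap: 0 minutes

0


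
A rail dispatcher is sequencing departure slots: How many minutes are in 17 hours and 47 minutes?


Hours: 17
Minutes: 47
Convert hours to minutes: 17 x 60 = 1020
Add remaining minutes: 1020 + 47 = 1067

1067


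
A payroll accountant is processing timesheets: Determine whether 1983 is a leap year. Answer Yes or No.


Year: 1983
Divisible by 4? 1983 / 4 = 495.75 -> No
Not divisible by 4, so NOT a leap year

No


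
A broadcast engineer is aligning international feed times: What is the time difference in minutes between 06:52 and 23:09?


Start time: 06:52 = 412 minutes from midnight
End time: 23:09 = 1389 minutes from midnight
Difference: 1389 - 412 = 977 minutes
That is 16 hours and 17 minutes

977


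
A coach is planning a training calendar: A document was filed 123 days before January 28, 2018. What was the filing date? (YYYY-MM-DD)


Start: 2018-01-28
Subtracting 123 days
Days already passed in January: 28
After going back through January: 95 more days to subtract
December 2017: 31 days, 64 remaining
November 2017: 30 days, 34 remaining
October 2017: 31 days, 3 remaining
September 2017 has 30 days, need 3
Result: 2017-09-27

2017-09-27


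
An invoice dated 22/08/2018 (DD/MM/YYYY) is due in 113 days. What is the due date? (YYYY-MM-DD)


Start: 2018-08-22
Adding 113 days
Days remaining in August: 9
After August: 104 days still to add
September 2018: 30 days, 74 remaining
October 2018: 31 days, 43 remaining
November 2018: 30 days, 13 remaining
December 2018 has 31 days, need 13
Result: 2018-12-13

2018-12-13


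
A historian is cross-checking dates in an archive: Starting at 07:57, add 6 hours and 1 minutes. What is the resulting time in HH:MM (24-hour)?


Start time: 07:57
Adding: 6 hours 1 minutes
Minutes: 57 + 1 = 58
Hours: 7 + 6 + 0 = 13
Result: 13:58

13:58


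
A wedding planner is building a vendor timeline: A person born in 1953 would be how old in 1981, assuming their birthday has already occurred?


Birth year: 1953
Current year: 1981
Age = current year - birth year
Age = 1981 - 1953 = 28

28


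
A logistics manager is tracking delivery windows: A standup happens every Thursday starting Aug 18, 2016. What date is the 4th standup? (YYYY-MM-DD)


First occurrence: 2016-08-18 (occurrence 1)
Each occurrence is 7 days after the previous.
Occurrence 4 is 3 weeks after the first.
3 weeks = 21 days
2016-08-18 + 21 days = 2016-09-08

2016-09-08


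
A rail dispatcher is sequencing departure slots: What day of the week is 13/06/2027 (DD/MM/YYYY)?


Date: 2027-06-13
January 1, 2027 is a Friday
Day of year: 164
Offset from Jan 1: 163 days
163 mod 7 = 2
Result: Sunday

Sunday


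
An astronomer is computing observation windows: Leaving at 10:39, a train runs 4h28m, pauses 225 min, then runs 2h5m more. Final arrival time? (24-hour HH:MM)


Depart: 10:39
Leg 1: +268 min -> 15:07
Layover: +225 min -> 18:52
Leg 2: +125 min -> 20:57
Total travel: 618 minutes = 10h 18m
Arrival: 20:57

20:57


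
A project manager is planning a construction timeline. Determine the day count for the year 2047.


Year: 2047
Check leap year rules:
Divisible by 4? No
2047 is not a leap year
Days: 365

365


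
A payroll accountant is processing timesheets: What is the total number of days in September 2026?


Month: September
Year: 2026
September is a 30-day month
Total: 30 days

30


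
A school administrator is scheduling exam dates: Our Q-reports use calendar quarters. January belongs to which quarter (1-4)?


Month: January (month 1)
Q1: January-March (months 1-3)
Q2: April-June (months 4-6)
Q3: July-September (months 7-9)
Q4: October-December (months 10-12)
Month 1 falls in Q1

1


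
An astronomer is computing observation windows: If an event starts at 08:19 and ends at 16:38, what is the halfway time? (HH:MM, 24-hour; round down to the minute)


Start time: 08:19 = 499 minutes from midnight
End time: 16:38 = 998 minutes from midnight
Sum: 499 + 998 = 1497
Midpoint: 1497 / 2 = 748 minutes
Convert: 748 / 60 = 12 hours, 28 minutes
Result: 12:28

12:28


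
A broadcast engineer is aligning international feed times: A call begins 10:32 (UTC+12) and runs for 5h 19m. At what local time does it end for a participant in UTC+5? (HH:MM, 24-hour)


Start: 10:32 in UTC+12
Step 1 - add duration:
  minutes: 32 + 19 = 51
  hours: 10 + 5 + 0 = 15
  end in UTC+12: 15:51
Step 2 - convert UTC+12 -> UTC+5:
  offset difference: 5 - (12) = -7 hours
  15 + (-7) = 8 -> mod 24 = 8
Result: 08:51 in UTC+5

08:51


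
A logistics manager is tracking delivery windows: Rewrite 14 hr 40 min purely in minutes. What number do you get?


Hours: 14
Extra minutes: 40
Minutes per hour: 60
Hours to minutes: 14 x 60 = 840
Total: 840 + 40 = 880

880


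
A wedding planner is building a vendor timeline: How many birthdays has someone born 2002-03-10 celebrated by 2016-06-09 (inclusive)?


Birth: 2002-03-10
Reference: 2016-06-09
Year difference: 2016 - 2002 = 14
Has birthday (03-10) occurred by 06-09? Yes
Age in full years: 14

14


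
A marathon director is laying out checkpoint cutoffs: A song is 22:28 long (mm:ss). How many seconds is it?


Minutes: 22
Extra seconds: 28
Seconds per minute: 60
Minutes to seconds: 22 x 60 = 1320
Total: 1320 + 28 = 1348

1348


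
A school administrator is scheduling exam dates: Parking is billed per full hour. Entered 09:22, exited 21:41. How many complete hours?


Start: 09:22
End: 21:41
Hour difference: 21 - 9 = 12 hours
Minute difference: 41 - 22 = 19 minutes
Total minutes: 739
Complete hours: 739 / 60 = 12 (remainder 19)

12


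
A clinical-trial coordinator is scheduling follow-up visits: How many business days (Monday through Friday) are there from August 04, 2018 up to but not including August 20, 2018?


Start: 2018-08-04 (Saturday)
End (exclusive): 2018-08-20 (Monday)
Total calendar days: 16
Full weeks: 16 // 7 = 2 -> 10 weekdays
Remaining 2 days starting on Saturday:
  Sat(-), Sun(-) -> 0 weekdays
Total business days: 10 + 0 = 10

10


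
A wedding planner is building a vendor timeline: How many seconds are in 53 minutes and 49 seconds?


Minutes: 53
Seconds: 49
Convert minutes to seconds: 53 x 60 = 3180
Add remaining seconds: 3180 + 49 = 3229

3229


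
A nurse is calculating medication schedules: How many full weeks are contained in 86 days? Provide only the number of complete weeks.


Total days: 86
Days per week: 7
Division: 86 / 7 = 12 remainder 2
Complete weeks: 12
Remaining days: 2

12


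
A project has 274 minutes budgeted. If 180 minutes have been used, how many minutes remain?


Total budget: 274 minutes
Time used: 180 minutes
Remaining: 274 - 180 = 94 minutes
Percent used: 65.7%
Percent remaining: 34.3%

94


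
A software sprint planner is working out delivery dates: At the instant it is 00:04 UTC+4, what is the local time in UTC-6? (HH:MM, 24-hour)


Local time: 00:04 at UTC+4 (offset 4h)
Target zone: UTC-6 (offset -6h)
Difference: -6 - (4) = -10 hours
Calculation: 0 + (-10) = -10
Wraparound: (-10) mod 24 = 14
Result: 14:04

14:04


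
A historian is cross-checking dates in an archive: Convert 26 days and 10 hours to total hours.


Days: 26
Extra hours: 10
Hours per day: 24
Days to hours: 26 x 24 = 624
Total: 624 + 10 = 634

634


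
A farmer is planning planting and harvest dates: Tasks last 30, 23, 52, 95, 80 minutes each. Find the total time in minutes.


Durations: 30, 23, 52, 95, 80
Running sum: 30
+ 23 = 53
+ 52 = 105
+ 95 = 200
+ 80 = 280
Total duration: 280 minutes
That is 4 hours and 40 minutes

280


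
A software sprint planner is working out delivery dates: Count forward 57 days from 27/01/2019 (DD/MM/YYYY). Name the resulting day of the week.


Start: 2019-01-27 (Sunday)
Step 1 - find target date: add 57 days
  2019-01-27 + 57 days = 2019-03-25
Step 2 - day of week:
  57 mod 7 = 1
  Sunday + 1 days -> Monday
Result: Monday (2019-03-25)

Monday


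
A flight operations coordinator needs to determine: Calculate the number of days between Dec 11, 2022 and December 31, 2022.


Start: December 11, 2022
End: December 31, 2022
Days left in December: 20
Total: 20 days

20


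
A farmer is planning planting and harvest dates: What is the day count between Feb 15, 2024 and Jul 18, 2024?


Start date: 2024-02-15
End date: 2024-07-18
Feb 2024: +15 days
Mar 2024: +31 days
Apr 2024: +30 days
... (3 more months)
Total: 154 days

154


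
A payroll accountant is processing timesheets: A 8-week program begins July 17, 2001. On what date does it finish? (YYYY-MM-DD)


Start: 2001-07-17
Weeks to add: 8
Convert to days: 8 x 7 = 56 days
Add 56 days to 2001-07-17
Result: 2001-09-11

2001-09-11


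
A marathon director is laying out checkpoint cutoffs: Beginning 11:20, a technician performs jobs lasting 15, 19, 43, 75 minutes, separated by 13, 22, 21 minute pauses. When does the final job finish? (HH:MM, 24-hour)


Start: 11:20 = 680 min from midnight
  after task 1 (15 min): 11:35
  after break (13 min): 11:48
  after task 2 (19 min): 12:07
  after break (22 min): 12:29
  after task 3 (43 min): 13:12
  after break (21 min): 13:33
  after task 4 (75 min): 14:48
Total elapsed: 208 minutes
End time: 14:48

14:48


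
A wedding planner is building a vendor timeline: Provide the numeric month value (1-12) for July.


Calendar month order:
6. June
7. July <--
8. August
July is month number 7

7


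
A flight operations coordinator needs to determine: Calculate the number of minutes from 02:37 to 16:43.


Start time: 02:37 = 157 minutes from midnight
End time: 16:43 = 1003 minutes from midnight
Difference: 1003 - 157 = 846 minutes
That is 14 hours and 6 minutes

846


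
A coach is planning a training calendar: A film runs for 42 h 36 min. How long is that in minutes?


Hours: 42
Minutes: 36
Convert hours to minutes: 42 x 60 = 2520
Add remaining minutes: 2520 + 36 = 2556

2556


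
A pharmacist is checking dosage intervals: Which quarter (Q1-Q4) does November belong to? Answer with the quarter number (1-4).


Month: November (month 11)
Q1: January-March (months 1-3)
Q2: April-June (months 4-6)
Q3: July-September (months 7-9)
Q4: October-December (months 10-12)
Month 11 falls in Q4

4


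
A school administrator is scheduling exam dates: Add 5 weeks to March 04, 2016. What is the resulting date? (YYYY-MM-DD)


Start: 2016-03-04
Weeks to add: 5
Convert to days: 5 x 7 = 35 days
Add 35 days to 2016-03-04
Result: 2016-04-08

2016-04-08


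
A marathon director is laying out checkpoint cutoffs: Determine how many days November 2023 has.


Month: November
Year: 2023
November is a 30-day month
Total: 30 days

30


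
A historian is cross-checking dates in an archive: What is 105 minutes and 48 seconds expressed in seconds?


Minutes: 105
Extra seconds: 48
Seconds per minute: 60
Minutes to seconds: 105 x 60 = 6300
Total: 6300 + 48 = 6348

6348


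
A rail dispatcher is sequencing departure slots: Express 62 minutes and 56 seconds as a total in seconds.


Minutes: 62
Seconds: 56
Convert minutes to seconds: 62 x 60 = 3720
Add remaining seconds: 3720 + 56 = 3776

3776


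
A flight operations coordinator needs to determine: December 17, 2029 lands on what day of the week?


Date: 2029-12-17
January 1, 2029 is a Monday
Day of year: 351
Offset from Jan 1: 350 days
350 mod 7 = 0
Result: Monday

Monday


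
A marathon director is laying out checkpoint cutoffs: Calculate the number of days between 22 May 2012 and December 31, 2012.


Start: May 22, 2012
End: December 31, 2012
Days left in May: 9
June: 30
July: 31
August: 31
September: 30
... plus remaining months
Sum of remaining months: 214
Total: 9 + 214 = 223

223


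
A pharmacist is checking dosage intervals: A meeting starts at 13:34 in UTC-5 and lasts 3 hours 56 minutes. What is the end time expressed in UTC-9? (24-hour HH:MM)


Start: 13:34 in UTC-5
Step 1 - add duration:
  minutes: 34 + 56 = 90 (carry 1h)
  hours: 13 + 3 + 1 = 17
  end in UTC-5: 17:30
Step 2 - convert UTC-5 -> UTC-9:
  offset difference: -9 - (-5) = -4 hours
  17 + (-4) = 13 -> mod 24 = 13
Result: 13:30 in UTC-9

13:30


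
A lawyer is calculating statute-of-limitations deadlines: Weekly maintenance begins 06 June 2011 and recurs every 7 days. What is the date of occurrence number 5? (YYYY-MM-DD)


First occurrence: 2011-06-06 (occurrence 1)
Each occurrence is 7 days after the previous.
Occurrence 5 is 4 weeks after the first.
4 weeks = 28 days
2011-06-06 + 28 days = 2011-07-04

2011-07-04


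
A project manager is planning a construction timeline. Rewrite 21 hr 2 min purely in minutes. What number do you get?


Hours: 21
Extra minutes: 2
Minutes per hour: 60
Hours to minutes: 21 x 60 = 1260
Total: 1260 + 2 = 1262

1262


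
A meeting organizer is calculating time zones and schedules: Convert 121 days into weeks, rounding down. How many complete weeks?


Total days: 121
Days per week: 7
Division: 121 / 7 = 17 remainder 2
Complete weeks: 17
Remaining days: 2

17


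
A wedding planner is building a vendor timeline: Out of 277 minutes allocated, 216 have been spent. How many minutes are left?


Total budget: 277 minutes
Time used: 216 minutes
Remaining: 277 - 216 = 61 minutes
Percent used: 78.0%
Percent remaining: 22.0%

61


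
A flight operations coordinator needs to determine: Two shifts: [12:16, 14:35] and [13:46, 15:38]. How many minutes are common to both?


Interval A: [736, 875] minutes from midnight
Interval B: [826, 938] minutes from midnight
Overlap start = max(736, 826) = 826
Overlap end = min(875, 938) = 875
Overlap = 875 - 826 = 49 minutes

49
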